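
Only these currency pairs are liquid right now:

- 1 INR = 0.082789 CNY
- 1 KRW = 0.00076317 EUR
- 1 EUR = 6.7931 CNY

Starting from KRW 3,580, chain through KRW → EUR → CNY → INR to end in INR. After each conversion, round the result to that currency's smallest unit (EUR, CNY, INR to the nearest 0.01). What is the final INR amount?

KRW 3,580 × 0.00076317 = EUR 2.73
EUR 2.73 × 6.7931 = CNY 18.55
CNY 18.55 ÷ 0.082789 = INR 224.06

INR 224.06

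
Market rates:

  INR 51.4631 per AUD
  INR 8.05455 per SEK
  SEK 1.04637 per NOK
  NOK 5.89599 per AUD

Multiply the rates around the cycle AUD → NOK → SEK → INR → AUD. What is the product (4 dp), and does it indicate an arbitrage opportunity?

Around AUD → NOK → SEK → INR → AUD: 1 × 5.89599 × 1.04637 × 8.05455 ÷ 51.4631 = 0.965578
Product < 1; profitable direction is AUD → INR → SEK → NOK → AUD.

0.9656 (arbitrage exists)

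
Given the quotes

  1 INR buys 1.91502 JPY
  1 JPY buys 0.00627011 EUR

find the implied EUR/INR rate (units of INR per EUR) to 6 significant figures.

1 EUR ÷ 0.00627011 = 159.487 JPY
159.487 JPY ÷ 1.91502 = 83.2821 INR

EUR/INR = 83.2821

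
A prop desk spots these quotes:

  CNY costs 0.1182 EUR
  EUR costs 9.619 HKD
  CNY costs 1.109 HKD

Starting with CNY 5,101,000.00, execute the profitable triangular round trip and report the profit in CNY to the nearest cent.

Profit: CNY 128,632.59

Profitable loop is CNY → EUR → HKD → CNY:
CNY 5,101,000.00 × 0.1182 = EUR 602,938.20
EUR 602,938.20 × 9.619 = HKD 5,799,662.55
HKD 5,799,662.55 ÷ 1.109 = CNY 5,229,632.59
Profit = CNY 5,229,632.59 − CNY 5,101,000.00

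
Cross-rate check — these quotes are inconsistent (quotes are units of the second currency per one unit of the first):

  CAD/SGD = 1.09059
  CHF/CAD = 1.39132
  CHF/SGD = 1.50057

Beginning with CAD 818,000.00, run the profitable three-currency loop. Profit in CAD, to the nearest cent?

Profit: CAD 9,152.49

Profitable loop is CAD → SGD → CHF → CAD:
CAD 818,000.00 × 1.09059 = SGD 892,102.62
SGD 892,102.62 ÷ 1.50057 = CHF 594,509.17
CHF 594,509.17 × 1.39132 = CAD 827,152.49
Profit = CAD 827,152.49 − CAD 818,000.00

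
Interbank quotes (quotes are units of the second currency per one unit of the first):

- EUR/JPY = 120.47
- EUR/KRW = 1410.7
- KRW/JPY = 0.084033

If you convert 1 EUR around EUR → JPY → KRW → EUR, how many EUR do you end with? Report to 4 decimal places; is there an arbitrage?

Around EUR → JPY → KRW → EUR: 1 × 120.47 ÷ 0.084033 ÷ 1410.7 = 1.016236
Product > 1; profitable direction is EUR → JPY → KRW → EUR.

1.0162 (arbitrage exists)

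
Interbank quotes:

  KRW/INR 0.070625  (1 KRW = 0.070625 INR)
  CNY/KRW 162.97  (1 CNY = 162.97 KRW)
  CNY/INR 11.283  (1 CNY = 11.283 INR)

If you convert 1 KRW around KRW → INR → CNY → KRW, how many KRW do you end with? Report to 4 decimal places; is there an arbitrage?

1.0201 (arbitrage exists)

Around KRW → INR → CNY → KRW: 1 × 0.070625 ÷ 11.283 × 162.97 = 1.020097
Product > 1; profitable direction is KRW → INR → CNY → KRW.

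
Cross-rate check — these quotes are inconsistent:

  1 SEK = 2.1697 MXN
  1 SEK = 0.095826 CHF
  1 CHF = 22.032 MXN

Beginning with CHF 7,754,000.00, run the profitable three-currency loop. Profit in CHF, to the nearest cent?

Profit: CHF 214,713.31

Profitable loop is CHF → SEK → MXN → CHF:
CHF 7,754,000.00 ÷ 0.095826 = SEK 80,917,496.30
SEK 80,917,496.30 × 2.1697 = MXN 175,566,691.71
MXN 175,566,691.71 ÷ 22.032 = CHF 7,968,713.31
Profit = CHF 7,968,713.31 − CHF 7,754,000.00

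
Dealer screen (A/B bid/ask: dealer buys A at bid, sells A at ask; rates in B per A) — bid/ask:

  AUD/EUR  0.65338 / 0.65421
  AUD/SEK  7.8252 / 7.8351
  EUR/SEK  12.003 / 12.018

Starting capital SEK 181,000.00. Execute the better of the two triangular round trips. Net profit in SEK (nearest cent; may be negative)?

Net profit: SEK 171.41

Best loop SEK → AUD → EUR → SEK:
SEK 181,000.00 ÷ 7.8351 (buy AUD at ask) = AUD 23,101.17
AUD 23,101.17 × 0.65338 (sell AUD at bid) = EUR 15,093.84
EUR 15,093.84 × 12.003 (sell EUR at bid) = SEK 181,171.41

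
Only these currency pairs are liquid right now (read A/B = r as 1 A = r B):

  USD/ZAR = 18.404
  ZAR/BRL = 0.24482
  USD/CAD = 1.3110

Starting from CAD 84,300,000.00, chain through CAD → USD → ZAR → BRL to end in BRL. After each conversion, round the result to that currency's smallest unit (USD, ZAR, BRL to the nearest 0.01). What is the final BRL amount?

CAD 84,300,000.00 ÷ 1.3110 = USD 64,302,059.50
USD 64,302,059.50 × 18.404 = ZAR 1,183,415,103.04
ZAR 1,183,415,103.04 × 0.24482 = BRL 289,723,685.53

BRL 289,723,685.53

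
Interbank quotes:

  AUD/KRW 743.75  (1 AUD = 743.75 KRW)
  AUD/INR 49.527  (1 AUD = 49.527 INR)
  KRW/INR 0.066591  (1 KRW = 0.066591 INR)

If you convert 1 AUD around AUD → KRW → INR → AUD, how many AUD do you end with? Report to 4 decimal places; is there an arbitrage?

1.0000 (no arbitrage)

Around AUD → KRW → INR → AUD: 1 × 743.75 × 0.066591 ÷ 49.527 = 1.000001
Product ≈ 1 (deviation 0.000%, within rounding noise).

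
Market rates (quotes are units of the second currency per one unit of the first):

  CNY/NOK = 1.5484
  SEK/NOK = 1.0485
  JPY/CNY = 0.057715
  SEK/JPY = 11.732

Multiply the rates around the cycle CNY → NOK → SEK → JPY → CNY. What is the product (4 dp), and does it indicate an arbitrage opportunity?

Around CNY → NOK → SEK → JPY → CNY: 1 × 1.5484 ÷ 1.0485 × 11.732 × 0.057715 = 0.999944
Product ≈ 1 (deviation 0.006%, within rounding noise).

0.9999 (no arbitrage)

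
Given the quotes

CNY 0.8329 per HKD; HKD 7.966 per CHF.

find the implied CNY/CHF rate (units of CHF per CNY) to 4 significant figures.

1 CNY ÷ 0.8329 = 1.20062 HKD
1.20062 HKD ÷ 7.966 = 0.150719 CHF

CNY/CHF = 0.1507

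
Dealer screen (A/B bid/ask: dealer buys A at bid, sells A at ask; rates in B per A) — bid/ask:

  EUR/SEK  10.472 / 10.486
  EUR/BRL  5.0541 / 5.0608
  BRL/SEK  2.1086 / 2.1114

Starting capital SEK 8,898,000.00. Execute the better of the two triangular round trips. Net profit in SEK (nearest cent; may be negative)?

Net profit: SEK 145,167.62

Best loop SEK → EUR → BRL → SEK:
SEK 8,898,000.00 ÷ 10.486 (buy EUR at ask) = EUR 848,559.98
EUR 848,559.98 × 5.0541 (sell EUR at bid) = BRL 4,288,707.02
BRL 4,288,707.02 × 2.1086 (sell BRL at bid) = SEK 9,043,167.62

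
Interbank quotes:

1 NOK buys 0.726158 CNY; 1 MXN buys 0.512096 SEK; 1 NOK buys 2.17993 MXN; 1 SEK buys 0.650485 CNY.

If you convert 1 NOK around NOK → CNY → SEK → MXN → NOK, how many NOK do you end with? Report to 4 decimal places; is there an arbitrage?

1.0000 (no arbitrage)

Around NOK → CNY → SEK → MXN → NOK: 1 × 0.726158 ÷ 0.650485 ÷ 0.512096 ÷ 2.17993 = 1.000000
Product ≈ 1 (deviation 0.000%, within rounding noise).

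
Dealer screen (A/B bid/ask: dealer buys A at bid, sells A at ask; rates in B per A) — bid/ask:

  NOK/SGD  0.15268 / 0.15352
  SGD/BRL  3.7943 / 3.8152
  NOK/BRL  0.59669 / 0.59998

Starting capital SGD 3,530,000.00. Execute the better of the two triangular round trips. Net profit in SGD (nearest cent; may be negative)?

Net profit: SGD 66,178.11

Best loop SGD → NOK → BRL → SGD:
SGD 3,530,000.00 ÷ 0.15352 (buy NOK at ask) = NOK 22,993,746.74
NOK 22,993,746.74 × 0.59669 (sell NOK at bid) = BRL 13,720,138.74
BRL 13,720,138.74 ÷ 3.8152 (buy SGD at ask) = SGD 3,596,178.11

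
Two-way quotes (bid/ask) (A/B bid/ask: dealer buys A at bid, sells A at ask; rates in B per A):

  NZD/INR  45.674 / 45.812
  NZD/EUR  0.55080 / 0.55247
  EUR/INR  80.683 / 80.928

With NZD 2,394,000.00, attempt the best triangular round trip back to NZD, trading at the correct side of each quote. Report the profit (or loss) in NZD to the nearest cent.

Net profit: NZD 51,601.46

Best loop NZD → INR → EUR → NZD:
NZD 2,394,000.00 × 45.674 (sell NZD at bid) = INR 109,343,556.00
INR 109,343,556.00 ÷ 80.928 (buy EUR at ask) = EUR 1,351,121.44
EUR 1,351,121.44 ÷ 0.55247 (buy NZD at ask) = NZD 2,445,601.46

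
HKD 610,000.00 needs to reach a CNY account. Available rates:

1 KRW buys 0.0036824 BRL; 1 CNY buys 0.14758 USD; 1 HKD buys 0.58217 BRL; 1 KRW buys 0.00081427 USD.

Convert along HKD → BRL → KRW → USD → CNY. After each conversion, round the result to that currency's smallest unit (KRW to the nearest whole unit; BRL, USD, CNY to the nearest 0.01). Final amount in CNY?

CNY 532,095.54

HKD 610,000.00 × 0.58217 = BRL 355,123.70
BRL 355,123.70 ÷ 0.0036824 = KRW 96,438,111
KRW 96,438,111 × 0.00081427 = USD 78,526.66
USD 78,526.66 ÷ 0.14758 = CNY 532,095.54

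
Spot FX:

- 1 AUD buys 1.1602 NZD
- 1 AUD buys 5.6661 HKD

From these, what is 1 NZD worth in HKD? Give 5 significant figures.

NZD/HKD = 4.8837

1 NZD ÷ 1.1602 = 0.86192 AUD
0.86192 AUD × 5.6661 = 4.88373 HKD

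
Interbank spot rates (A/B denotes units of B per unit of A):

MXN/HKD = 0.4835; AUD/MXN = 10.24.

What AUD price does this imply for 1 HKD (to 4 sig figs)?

1 HKD ÷ 0.4835 = 2.06825 MXN
2.06825 MXN ÷ 10.24 = 0.201978 AUD

HKD/AUD = 0.2020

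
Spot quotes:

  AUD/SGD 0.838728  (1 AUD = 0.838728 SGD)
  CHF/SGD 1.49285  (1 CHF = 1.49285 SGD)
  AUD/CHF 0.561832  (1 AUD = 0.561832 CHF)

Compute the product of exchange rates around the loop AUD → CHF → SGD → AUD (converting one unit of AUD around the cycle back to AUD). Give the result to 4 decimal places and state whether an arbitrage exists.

1.0000 (no arbitrage)

Around AUD → CHF → SGD → AUD: 1 × 0.561832 × 1.49285 ÷ 0.838728 = 1.000003
Product ≈ 1 (deviation 0.000%, within rounding noise).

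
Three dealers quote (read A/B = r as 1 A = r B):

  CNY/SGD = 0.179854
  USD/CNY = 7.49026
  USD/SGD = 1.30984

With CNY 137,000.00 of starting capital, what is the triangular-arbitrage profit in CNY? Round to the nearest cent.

Profit: CNY 3,902.70

Profitable loop is CNY → SGD → USD → CNY:
CNY 137,000.00 × 0.179854 = SGD 24,640.00
SGD 24,640.00 ÷ 1.30984 = USD 18,811.46
USD 18,811.46 × 7.49026 = CNY 140,902.70
Profit = CNY 140,902.70 − CNY 137,000.00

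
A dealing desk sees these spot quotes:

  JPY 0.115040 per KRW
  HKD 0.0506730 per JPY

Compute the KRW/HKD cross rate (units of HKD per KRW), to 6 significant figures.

KRW/HKD = 0.00582942

1 KRW × 0.115040 = 0.11504 JPY
0.11504 JPY × 0.0506730 = 0.00582942 HKD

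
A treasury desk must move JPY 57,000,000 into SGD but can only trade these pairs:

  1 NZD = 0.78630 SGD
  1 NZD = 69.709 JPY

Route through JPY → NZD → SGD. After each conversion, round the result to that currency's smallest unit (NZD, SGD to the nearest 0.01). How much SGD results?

JPY 57,000,000 ÷ 69.709 = NZD 817,684.95
NZD 817,684.95 × 0.78630 = SGD 642,945.68

SGD 642,945.68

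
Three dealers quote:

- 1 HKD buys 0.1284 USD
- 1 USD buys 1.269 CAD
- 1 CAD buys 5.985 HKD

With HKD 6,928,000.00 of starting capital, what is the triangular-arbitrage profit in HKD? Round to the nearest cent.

Profitable loop is HKD → CAD → USD → HKD:
HKD 6,928,000.00 ÷ 5.985 = CAD 1,157,560.57
CAD 1,157,560.57 ÷ 1.269 = USD 912,183.27
USD 912,183.27 ÷ 0.1284 = HKD 7,104,231.07
Profit = HKD 7,104,231.07 − HKD 6,928,000.00

Profit: HKD 176,231.07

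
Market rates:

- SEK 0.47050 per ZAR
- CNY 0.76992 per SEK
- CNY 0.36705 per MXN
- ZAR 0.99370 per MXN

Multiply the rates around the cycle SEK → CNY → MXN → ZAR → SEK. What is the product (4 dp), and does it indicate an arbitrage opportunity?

Around SEK → CNY → MXN → ZAR → SEK: 1 × 0.76992 ÷ 0.36705 × 0.99370 × 0.47050 = 0.980698
Product < 1; profitable direction is SEK → ZAR → MXN → CNY → SEK.

0.9807 (arbitrage exists)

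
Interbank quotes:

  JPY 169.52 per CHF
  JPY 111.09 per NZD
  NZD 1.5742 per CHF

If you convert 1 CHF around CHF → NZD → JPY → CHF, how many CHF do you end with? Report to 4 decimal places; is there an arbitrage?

1.0316 (arbitrage exists)

Around CHF → NZD → JPY → CHF: 1 × 1.5742 × 111.09 ÷ 169.52 = 1.031606
Product > 1; profitable direction is CHF → NZD → JPY → CHF.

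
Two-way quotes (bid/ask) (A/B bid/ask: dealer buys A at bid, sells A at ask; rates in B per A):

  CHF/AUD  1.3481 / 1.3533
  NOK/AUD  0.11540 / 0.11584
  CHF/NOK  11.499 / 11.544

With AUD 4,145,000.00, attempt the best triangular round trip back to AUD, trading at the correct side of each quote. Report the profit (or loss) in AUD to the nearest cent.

Best loop AUD → NOK → CHF → AUD:
AUD 4,145,000.00 ÷ 0.11584 (buy NOK at ask) = NOK 35,782,113.26
NOK 35,782,113.26 ÷ 11.544 (buy CHF at ask) = CHF 3,099,628.66
CHF 3,099,628.66 × 1.3481 (sell CHF at bid) = AUD 4,178,609.40

Net profit: AUD 33,609.40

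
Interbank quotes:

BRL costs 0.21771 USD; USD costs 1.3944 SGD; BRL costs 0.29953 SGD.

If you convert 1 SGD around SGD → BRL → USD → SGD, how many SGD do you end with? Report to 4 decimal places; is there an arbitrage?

1.0135 (arbitrage exists)

Around SGD → BRL → USD → SGD: 1 ÷ 0.29953 × 0.21771 × 1.3944 = 1.013504
Product > 1; profitable direction is SGD → BRL → USD → SGD.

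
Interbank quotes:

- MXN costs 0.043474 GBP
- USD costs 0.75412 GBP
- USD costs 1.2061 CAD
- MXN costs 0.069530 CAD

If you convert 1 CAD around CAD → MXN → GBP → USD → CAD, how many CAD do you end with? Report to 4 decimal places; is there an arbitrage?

Around CAD → MXN → GBP → USD → CAD: 1 ÷ 0.069530 × 0.043474 ÷ 0.75412 × 1.2061 = 1.000001
Product ≈ 1 (deviation 0.000%, within rounding noise).

1.0000 (no arbitrage)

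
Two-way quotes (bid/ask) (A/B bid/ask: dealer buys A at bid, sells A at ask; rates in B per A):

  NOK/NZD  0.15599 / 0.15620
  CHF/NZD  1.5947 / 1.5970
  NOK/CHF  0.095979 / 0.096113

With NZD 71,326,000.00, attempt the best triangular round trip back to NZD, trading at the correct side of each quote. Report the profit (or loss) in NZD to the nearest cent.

Best loop NZD → CHF → NOK → NZD:
NZD 71,326,000.00 ÷ 1.5970 (buy CHF at ask) = CHF 44,662,492.17
CHF 44,662,492.17 ÷ 0.096113 (buy NOK at ask) = NOK 464,687,317.77
NOK 464,687,317.77 × 0.15599 (sell NOK at bid) = NZD 72,486,574.70

Net profit: NZD 1,160,574.70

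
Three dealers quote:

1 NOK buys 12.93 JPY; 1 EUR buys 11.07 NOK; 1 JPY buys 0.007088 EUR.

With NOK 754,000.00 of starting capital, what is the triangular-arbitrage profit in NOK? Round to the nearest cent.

Profit: NOK 10,964.36

Profitable loop is NOK → JPY → EUR → NOK:
NOK 754,000.00 × 12.93 = JPY 9,749,220
JPY 9,749,220 × 0.007088 = EUR 69,102.47
EUR 69,102.47 × 11.07 = NOK 764,964.36
Profit = NOK 764,964.36 − NOK 754,000.00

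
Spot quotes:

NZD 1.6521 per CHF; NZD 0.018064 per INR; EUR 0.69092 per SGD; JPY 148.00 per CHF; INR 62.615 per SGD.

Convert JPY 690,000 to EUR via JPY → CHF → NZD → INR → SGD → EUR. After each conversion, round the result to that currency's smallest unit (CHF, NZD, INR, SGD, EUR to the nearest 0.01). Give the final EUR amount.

EUR 4,704.99

JPY 690,000 ÷ 148.00 = CHF 4,662.16
CHF 4,662.16 × 1.6521 = NZD 7,702.35
NZD 7,702.35 ÷ 0.018064 = INR 426,392.27
INR 426,392.27 ÷ 62.615 = SGD 6,809.75
SGD 6,809.75 × 0.69092 = EUR 4,704.99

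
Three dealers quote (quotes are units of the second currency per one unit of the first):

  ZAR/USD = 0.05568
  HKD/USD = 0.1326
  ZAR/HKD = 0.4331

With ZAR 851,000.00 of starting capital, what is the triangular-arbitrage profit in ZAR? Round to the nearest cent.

Profit: ZAR 26,732.22

Profitable loop is ZAR → HKD → USD → ZAR:
ZAR 851,000.00 × 0.4331 = HKD 368,568.10
HKD 368,568.10 × 0.1326 = USD 48,872.13
USD 48,872.13 ÷ 0.05568 = ZAR 877,732.22
Profit = ZAR 877,732.22 − ZAR 851,000.00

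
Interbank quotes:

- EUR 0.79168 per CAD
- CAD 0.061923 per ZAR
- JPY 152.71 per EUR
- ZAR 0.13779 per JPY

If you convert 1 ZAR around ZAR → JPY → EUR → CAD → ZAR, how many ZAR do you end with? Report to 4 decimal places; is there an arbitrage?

0.9694 (arbitrage exists)

Around ZAR → JPY → EUR → CAD → ZAR: 1 ÷ 0.13779 ÷ 152.71 ÷ 0.79168 ÷ 0.061923 = 0.969423
Product < 1; profitable direction is ZAR → CAD → EUR → JPY → ZAR.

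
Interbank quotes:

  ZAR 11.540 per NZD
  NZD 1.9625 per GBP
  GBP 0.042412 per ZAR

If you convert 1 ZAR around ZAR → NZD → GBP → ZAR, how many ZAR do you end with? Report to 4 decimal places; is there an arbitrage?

1.0411 (arbitrage exists)

Around ZAR → NZD → GBP → ZAR: 1 ÷ 11.540 ÷ 1.9625 ÷ 0.042412 = 1.041108
Product > 1; profitable direction is ZAR → NZD → GBP → ZAR.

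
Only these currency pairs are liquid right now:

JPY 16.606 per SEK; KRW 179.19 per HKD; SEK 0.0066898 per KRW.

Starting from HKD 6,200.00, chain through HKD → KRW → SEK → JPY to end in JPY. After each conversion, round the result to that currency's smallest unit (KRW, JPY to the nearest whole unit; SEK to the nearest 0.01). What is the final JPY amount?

JPY 123,419

HKD 6,200.00 × 179.19 = KRW 1,110,978
KRW 1,110,978 × 0.0066898 = SEK 7,432.22
SEK 7,432.22 × 16.606 = JPY 123,419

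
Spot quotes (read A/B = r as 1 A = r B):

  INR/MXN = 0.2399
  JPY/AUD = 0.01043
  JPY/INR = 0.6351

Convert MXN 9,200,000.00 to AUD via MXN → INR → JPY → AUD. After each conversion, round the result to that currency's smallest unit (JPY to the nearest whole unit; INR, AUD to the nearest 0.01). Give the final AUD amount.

MXN 9,200,000.00 ÷ 0.2399 = INR 38,349,312.21
INR 38,349,312.21 ÷ 0.6351 = JPY 60,383,109
JPY 60,383,109 × 0.01043 = AUD 629,795.83

AUD 629,795.83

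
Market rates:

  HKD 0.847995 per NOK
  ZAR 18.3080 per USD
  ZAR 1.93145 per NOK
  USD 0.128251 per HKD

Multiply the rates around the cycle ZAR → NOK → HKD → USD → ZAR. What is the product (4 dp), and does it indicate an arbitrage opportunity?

Around ZAR → NOK → HKD → USD → ZAR: 1 ÷ 1.93145 × 0.847995 × 0.128251 × 18.3080 = 1.030888
Product > 1; profitable direction is ZAR → NOK → HKD → USD → ZAR.

1.0309 (arbitrage exists)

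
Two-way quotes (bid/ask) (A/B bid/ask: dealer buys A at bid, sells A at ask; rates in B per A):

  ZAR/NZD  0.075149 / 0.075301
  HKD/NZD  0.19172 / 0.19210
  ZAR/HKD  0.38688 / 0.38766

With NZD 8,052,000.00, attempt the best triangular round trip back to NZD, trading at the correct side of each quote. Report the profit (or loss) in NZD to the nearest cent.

Best loop NZD → HKD → ZAR → NZD:
NZD 8,052,000.00 ÷ 0.19210 (buy HKD at ask) = HKD 41,915,668.92
HKD 41,915,668.92 ÷ 0.38766 (buy ZAR at ask) = ZAR 108,124,823.10
ZAR 108,124,823.10 × 0.075149 (sell ZAR at bid) = NZD 8,125,472.33

Net profit: NZD 73,472.33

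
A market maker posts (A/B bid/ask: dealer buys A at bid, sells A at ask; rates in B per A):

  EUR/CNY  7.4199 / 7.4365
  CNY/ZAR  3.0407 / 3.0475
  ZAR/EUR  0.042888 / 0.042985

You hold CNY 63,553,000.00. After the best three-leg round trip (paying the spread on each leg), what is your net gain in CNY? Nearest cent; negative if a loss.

Net profit: CNY 1,685,929.85

Best loop CNY → EUR → ZAR → CNY:
CNY 63,553,000.00 ÷ 7.4365 (buy EUR at ask) = EUR 8,546,090.23
EUR 8,546,090.23 ÷ 0.042985 (buy ZAR at ask) = ZAR 198,815,638.73
ZAR 198,815,638.73 ÷ 3.0475 (buy CNY at ask) = CNY 65,238,929.85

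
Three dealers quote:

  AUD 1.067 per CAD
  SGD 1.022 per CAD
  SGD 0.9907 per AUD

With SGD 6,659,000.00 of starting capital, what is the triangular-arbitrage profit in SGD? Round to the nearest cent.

Profit: SGD 228,549.00

Profitable loop is SGD → CAD → AUD → SGD:
SGD 6,659,000.00 ÷ 1.022 = CAD 6,515,655.58
CAD 6,515,655.58 × 1.067 = AUD 6,952,204.50
AUD 6,952,204.50 × 0.9907 = SGD 6,887,549.00
Profit = SGD 6,887,549.00 − SGD 6,659,000.00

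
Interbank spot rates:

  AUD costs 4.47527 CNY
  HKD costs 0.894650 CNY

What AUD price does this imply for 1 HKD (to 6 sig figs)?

1 HKD × 0.894650 = 0.89465 CNY
0.89465 CNY ÷ 4.47527 = 0.19991 AUD

HKD/AUD = 0.199910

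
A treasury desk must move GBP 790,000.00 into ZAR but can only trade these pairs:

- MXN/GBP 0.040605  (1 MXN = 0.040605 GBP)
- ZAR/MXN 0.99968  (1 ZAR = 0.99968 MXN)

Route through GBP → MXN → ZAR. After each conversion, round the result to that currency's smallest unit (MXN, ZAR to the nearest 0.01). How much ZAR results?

GBP 790,000.00 ÷ 0.040605 = MXN 19,455,732.05
MXN 19,455,732.05 ÷ 0.99968 = ZAR 19,461,959.88

ZAR 19,461,959.88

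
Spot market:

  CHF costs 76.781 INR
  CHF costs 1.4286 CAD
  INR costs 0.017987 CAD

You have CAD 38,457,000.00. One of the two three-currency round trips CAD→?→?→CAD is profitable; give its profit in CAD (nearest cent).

Profitable loop is CAD → INR → CHF → CAD:
CAD 38,457,000.00 ÷ 0.017987 = INR 2,138,044,142.99
INR 2,138,044,142.99 ÷ 76.781 = CHF 27,846,005.43
CHF 27,846,005.43 × 1.4286 = CAD 39,780,803.36
Profit = CAD 39,780,803.36 − CAD 38,457,000.00

Profit: CAD 1,323,803.36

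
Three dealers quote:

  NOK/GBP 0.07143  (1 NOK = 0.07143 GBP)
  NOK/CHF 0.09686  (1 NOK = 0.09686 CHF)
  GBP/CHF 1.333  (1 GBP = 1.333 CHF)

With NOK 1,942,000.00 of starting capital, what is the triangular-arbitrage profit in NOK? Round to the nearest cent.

Profit: NOK 33,526.64

Profitable loop is NOK → CHF → GBP → NOK:
NOK 1,942,000.00 × 0.09686 = CHF 188,102.12
CHF 188,102.12 ÷ 1.333 = GBP 141,111.87
GBP 141,111.87 ÷ 0.07143 = NOK 1,975,526.64
Profit = NOK 1,975,526.64 − NOK 1,942,000.00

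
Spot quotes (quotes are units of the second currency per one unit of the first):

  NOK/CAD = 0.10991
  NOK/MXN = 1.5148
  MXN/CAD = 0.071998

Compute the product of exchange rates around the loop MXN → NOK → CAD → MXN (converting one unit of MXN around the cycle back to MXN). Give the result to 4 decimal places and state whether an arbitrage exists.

1.0078 (arbitrage exists)

Around MXN → NOK → CAD → MXN: 1 ÷ 1.5148 × 0.10991 ÷ 0.071998 = 1.007770
Product > 1; profitable direction is MXN → NOK → CAD → MXN.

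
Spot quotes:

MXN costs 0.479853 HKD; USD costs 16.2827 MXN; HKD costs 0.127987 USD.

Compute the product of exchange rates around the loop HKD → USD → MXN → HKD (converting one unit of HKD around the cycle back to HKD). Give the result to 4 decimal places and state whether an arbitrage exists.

Around HKD → USD → MXN → HKD: 1 × 0.127987 × 16.2827 × 0.479853 = 1.000001
Product ≈ 1 (deviation 0.000%, within rounding noise).

1.0000 (no arbitrage)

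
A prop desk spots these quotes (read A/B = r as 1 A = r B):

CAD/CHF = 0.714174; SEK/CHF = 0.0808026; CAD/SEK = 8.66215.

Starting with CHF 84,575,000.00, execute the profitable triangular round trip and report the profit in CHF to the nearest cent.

Profit: CHF 1,721,862.52

Profitable loop is CHF → SEK → CAD → CHF:
CHF 84,575,000.00 ÷ 0.0808026 = SEK 1,046,686,616.52
SEK 1,046,686,616.52 ÷ 8.66215 = CAD 120,834,506.04
CAD 120,834,506.04 × 0.714174 = CHF 86,296,862.52
Profit = CHF 86,296,862.52 − CHF 84,575,000.00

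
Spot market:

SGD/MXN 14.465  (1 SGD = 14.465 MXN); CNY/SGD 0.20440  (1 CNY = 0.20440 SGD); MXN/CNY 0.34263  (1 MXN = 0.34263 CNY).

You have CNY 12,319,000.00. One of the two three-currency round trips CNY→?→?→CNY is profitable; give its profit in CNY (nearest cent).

Profit: CNY 160,585.79

Profitable loop is CNY → SGD → MXN → CNY:
CNY 12,319,000.00 × 0.20440 = SGD 2,518,003.60
SGD 2,518,003.60 × 14.465 = MXN 36,422,922.07
MXN 36,422,922.07 × 0.34263 = CNY 12,479,585.79
Profit = CNY 12,479,585.79 − CNY 12,319,000.00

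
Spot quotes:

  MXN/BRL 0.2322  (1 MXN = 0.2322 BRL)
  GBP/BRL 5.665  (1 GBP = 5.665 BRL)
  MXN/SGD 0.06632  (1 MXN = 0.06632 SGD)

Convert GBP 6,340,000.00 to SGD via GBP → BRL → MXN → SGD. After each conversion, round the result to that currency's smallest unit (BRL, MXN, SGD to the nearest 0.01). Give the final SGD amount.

GBP 6,340,000.00 × 5.665 = BRL 35,916,100.00
BRL 35,916,100.00 ÷ 0.2322 = MXN 154,677,433.25
MXN 154,677,433.25 × 0.06632 = SGD 10,258,207.37

SGD 10,258,207.37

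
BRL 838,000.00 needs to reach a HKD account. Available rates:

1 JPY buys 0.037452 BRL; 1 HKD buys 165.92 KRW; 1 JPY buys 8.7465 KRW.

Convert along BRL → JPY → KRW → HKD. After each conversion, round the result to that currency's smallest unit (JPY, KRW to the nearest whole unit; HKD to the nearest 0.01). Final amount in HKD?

BRL 838,000.00 ÷ 0.037452 = JPY 22,375,307
JPY 22,375,307 × 8.7465 = KRW 195,705,623
KRW 195,705,623 ÷ 165.92 = HKD 1,179,517.98

HKD 1,179,517.98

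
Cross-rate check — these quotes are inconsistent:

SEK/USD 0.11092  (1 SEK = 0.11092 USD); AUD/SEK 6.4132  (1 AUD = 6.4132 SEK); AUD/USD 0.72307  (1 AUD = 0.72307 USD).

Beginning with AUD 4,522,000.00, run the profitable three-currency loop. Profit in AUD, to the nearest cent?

Profitable loop is AUD → USD → SEK → AUD:
AUD 4,522,000.00 × 0.72307 = USD 3,269,722.54
USD 3,269,722.54 ÷ 0.11092 = SEK 29,478,205.37
SEK 29,478,205.37 ÷ 6.4132 = AUD 4,596,489.33
Profit = AUD 4,596,489.33 − AUD 4,522,000.00

Profit: AUD 74,489.33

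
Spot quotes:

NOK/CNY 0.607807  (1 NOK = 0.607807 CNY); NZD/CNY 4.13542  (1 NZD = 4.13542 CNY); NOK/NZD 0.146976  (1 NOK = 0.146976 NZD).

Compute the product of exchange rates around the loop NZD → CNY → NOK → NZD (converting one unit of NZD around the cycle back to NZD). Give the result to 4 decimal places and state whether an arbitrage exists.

1.0000 (no arbitrage)

Around NZD → CNY → NOK → NZD: 1 × 4.13542 ÷ 0.607807 × 0.146976 = 1.000001
Product ≈ 1 (deviation 0.000%, within rounding noise).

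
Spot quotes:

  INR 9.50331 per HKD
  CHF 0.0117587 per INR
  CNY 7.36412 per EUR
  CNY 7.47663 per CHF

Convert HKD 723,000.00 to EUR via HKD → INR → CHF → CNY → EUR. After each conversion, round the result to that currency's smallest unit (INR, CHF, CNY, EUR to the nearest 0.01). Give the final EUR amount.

HKD 723,000.00 × 9.50331 = INR 6,870,893.13
INR 6,870,893.13 × 0.0117587 = CHF 80,792.77
CHF 80,792.77 × 7.47663 = CNY 604,057.65
CNY 604,057.65 ÷ 7.36412 = EUR 82,027.13

EUR 82,027.13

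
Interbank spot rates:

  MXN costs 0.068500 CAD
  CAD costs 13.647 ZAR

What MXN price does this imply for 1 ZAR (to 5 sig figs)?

1 ZAR ÷ 13.647 = 0.0732762 CAD
0.0732762 CAD ÷ 0.068500 = 1.06973 MXN

ZAR/MXN = 1.0697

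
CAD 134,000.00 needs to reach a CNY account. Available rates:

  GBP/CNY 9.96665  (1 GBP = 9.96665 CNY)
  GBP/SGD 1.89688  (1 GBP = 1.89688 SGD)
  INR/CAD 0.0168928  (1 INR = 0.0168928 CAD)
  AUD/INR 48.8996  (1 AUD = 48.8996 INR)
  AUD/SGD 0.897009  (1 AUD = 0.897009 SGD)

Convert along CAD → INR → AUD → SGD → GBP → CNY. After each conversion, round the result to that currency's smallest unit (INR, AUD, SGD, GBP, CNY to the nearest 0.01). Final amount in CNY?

CAD 134,000.00 ÷ 0.0168928 = INR 7,932,373.56
INR 7,932,373.56 ÷ 48.8996 = AUD 162,217.56
AUD 162,217.56 × 0.897009 = SGD 145,510.61
SGD 145,510.61 ÷ 1.89688 = GBP 76,710.50
GBP 76,710.50 × 9.96665 = CNY 764,546.70

CNY 764,546.70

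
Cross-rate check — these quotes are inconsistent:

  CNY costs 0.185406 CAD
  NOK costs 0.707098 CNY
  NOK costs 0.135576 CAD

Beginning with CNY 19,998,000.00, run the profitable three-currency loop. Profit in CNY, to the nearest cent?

Profitable loop is CNY → NOK → CAD → CNY:
CNY 19,998,000.00 ÷ 0.707098 = NOK 28,281,794.04
NOK 28,281,794.04 × 0.135576 = CAD 3,834,332.51
CAD 3,834,332.51 ÷ 0.185406 = CNY 20,680,735.84
Profit = CNY 20,680,735.84 − CNY 19,998,000.00

Profit: CNY 682,735.84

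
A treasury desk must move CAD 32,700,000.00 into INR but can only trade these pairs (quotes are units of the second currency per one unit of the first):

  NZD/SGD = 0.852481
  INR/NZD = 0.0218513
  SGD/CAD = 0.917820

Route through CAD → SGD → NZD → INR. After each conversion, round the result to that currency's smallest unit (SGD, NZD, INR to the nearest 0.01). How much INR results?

CAD 32,700,000.00 ÷ 0.917820 = SGD 35,627,900.90
SGD 35,627,900.90 ÷ 0.852481 = NZD 41,793,190.58
NZD 41,793,190.58 ÷ 0.0218513 = INR 1,912,618,040.12

INR 1,912,618,040.12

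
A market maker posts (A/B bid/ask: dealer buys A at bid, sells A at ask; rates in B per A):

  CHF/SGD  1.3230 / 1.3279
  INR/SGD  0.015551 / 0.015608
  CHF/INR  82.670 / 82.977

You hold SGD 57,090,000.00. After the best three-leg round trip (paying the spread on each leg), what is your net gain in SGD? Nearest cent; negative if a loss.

Best loop SGD → INR → CHF → SGD:
SGD 57,090,000.00 ÷ 0.015608 (buy INR at ask) = INR 3,657,739,620.71
INR 3,657,739,620.71 ÷ 82.977 (buy CHF at ask) = CHF 44,081,367.38
CHF 44,081,367.38 × 1.3230 (sell CHF at bid) = SGD 58,319,649.04

Net profit: SGD 1,229,649.04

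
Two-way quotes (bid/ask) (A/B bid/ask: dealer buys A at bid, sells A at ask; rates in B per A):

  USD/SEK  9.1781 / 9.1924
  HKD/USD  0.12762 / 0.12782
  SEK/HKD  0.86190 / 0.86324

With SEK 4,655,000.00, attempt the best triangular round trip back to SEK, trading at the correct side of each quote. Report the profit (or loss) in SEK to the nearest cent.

Best loop SEK → HKD → USD → SEK:
SEK 4,655,000.00 × 0.86190 (sell SEK at bid) = HKD 4,012,144.50
HKD 4,012,144.50 × 0.12762 (sell HKD at bid) = USD 512,029.88
USD 512,029.88 × 9.1781 (sell USD at bid) = SEK 4,699,461.45

Net profit: SEK 44,461.45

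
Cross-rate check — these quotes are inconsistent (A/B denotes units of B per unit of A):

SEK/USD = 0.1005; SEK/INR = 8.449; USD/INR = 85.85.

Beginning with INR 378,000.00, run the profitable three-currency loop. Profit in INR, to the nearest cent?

Profitable loop is INR → SEK → USD → INR:
INR 378,000.00 ÷ 8.449 = SEK 44,739.02
SEK 44,739.02 × 0.1005 = USD 4,496.27
USD 4,496.27 × 85.85 = INR 386,004.93
Profit = INR 386,004.93 − INR 378,000.00

Profit: INR 8,004.93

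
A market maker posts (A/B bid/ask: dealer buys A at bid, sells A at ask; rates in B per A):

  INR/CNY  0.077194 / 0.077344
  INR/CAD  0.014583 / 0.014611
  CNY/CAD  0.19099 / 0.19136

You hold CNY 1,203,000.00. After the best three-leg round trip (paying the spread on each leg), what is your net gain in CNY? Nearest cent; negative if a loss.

Best loop CNY → CAD → INR → CNY:
CNY 1,203,000.00 × 0.19099 (sell CNY at bid) = CAD 229,760.97
CAD 229,760.97 ÷ 0.014611 (buy INR at ask) = INR 15,725,204.98
INR 15,725,204.98 × 0.077194 (sell INR at bid) = CNY 1,213,891.47

Net profit: CNY 10,891.47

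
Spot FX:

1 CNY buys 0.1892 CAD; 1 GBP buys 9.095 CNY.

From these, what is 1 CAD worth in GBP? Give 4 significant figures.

1 CAD ÷ 0.1892 = 5.28541 CNY
5.28541 CNY ÷ 9.095 = 0.581134 GBP

CAD/GBP = 0.5811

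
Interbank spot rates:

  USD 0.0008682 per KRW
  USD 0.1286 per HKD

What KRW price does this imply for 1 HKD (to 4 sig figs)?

HKD/KRW = 148.1

1 HKD × 0.1286 = 0.1286 USD
0.1286 USD ÷ 0.0008682 = 148.123 KRW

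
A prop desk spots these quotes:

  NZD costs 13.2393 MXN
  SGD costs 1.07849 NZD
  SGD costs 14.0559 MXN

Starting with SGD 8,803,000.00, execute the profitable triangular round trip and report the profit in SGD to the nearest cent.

Profit: SGD 139,381.40

Profitable loop is SGD → NZD → MXN → SGD:
SGD 8,803,000.00 × 1.07849 = NZD 9,493,947.47
NZD 9,493,947.47 × 13.2393 = MXN 125,693,218.74
MXN 125,693,218.74 ÷ 14.0559 = SGD 8,942,381.40
Profit = SGD 8,942,381.40 − SGD 8,803,000.00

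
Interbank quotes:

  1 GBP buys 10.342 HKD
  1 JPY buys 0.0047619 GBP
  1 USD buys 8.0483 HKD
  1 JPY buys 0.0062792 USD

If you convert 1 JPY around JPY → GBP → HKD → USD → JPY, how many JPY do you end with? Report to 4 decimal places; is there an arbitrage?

0.9745 (arbitrage exists)

Around JPY → GBP → HKD → USD → JPY: 1 × 0.0047619 × 10.342 ÷ 8.0483 ÷ 0.0062792 = 0.974488
Product < 1; profitable direction is JPY → USD → HKD → GBP → JPY.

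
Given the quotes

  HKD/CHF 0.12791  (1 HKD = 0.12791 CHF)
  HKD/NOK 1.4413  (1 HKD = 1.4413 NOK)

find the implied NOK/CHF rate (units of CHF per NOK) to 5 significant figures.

NOK/CHF = 0.088746

1 NOK ÷ 1.4413 = 0.693818 HKD
0.693818 HKD × 0.12791 = 0.0887463 CHF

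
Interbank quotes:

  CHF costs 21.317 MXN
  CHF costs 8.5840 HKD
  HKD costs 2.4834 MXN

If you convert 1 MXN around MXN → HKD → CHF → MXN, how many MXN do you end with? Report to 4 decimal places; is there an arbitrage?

1.0000 (no arbitrage)

Around MXN → HKD → CHF → MXN: 1 ÷ 2.4834 ÷ 8.5840 × 21.317 = 0.999976
Product ≈ 1 (deviation 0.002%, within rounding noise).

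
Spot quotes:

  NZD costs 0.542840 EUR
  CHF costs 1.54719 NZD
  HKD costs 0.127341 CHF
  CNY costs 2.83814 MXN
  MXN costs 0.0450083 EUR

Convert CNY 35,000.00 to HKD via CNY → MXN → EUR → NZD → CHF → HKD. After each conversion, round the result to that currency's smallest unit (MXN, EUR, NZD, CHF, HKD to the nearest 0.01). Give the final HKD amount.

HKD 41,803.27

CNY 35,000.00 × 2.83814 = MXN 99,334.90
MXN 99,334.90 × 0.0450083 = EUR 4,470.89
EUR 4,470.89 ÷ 0.542840 = NZD 8,236.11
NZD 8,236.11 ÷ 1.54719 = CHF 5,323.27
CHF 5,323.27 ÷ 0.127341 = HKD 41,803.27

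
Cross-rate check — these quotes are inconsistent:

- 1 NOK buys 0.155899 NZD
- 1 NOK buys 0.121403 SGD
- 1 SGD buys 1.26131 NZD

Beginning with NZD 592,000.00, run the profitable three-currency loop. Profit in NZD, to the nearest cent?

Profitable loop is NZD → SGD → NOK → NZD:
NZD 592,000.00 ÷ 1.26131 = SGD 469,353.29
SGD 469,353.29 ÷ 0.121403 = NOK 3,866,076.55
NOK 3,866,076.55 × 0.155899 = NZD 602,717.47
Profit = NZD 602,717.47 − NZD 592,000.00

Profit: NZD 10,717.47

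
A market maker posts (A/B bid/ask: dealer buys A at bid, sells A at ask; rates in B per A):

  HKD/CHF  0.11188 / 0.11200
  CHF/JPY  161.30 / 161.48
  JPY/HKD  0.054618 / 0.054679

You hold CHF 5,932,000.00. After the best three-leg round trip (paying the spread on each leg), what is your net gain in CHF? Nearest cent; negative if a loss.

Net profit: CHF 66,515.92

Best loop CHF → HKD → JPY → CHF:
CHF 5,932,000.00 ÷ 0.11200 (buy HKD at ask) = HKD 52,964,285.71
HKD 52,964,285.71 ÷ 0.054679 (buy JPY at ask) = JPY 968,640,350
JPY 968,640,350 ÷ 161.48 (buy CHF at ask) = CHF 5,998,515.92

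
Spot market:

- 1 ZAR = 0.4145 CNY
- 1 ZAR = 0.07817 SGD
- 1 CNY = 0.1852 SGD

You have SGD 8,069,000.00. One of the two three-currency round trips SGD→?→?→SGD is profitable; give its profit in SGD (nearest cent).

Profitable loop is SGD → CNY → ZAR → SGD:
SGD 8,069,000.00 ÷ 0.1852 = CNY 43,569,114.47
CNY 43,569,114.47 ÷ 0.4145 = ZAR 105,112,459.52
ZAR 105,112,459.52 × 0.07817 = SGD 8,216,640.96
Profit = SGD 8,216,640.96 − SGD 8,069,000.00

Profit: SGD 147,640.96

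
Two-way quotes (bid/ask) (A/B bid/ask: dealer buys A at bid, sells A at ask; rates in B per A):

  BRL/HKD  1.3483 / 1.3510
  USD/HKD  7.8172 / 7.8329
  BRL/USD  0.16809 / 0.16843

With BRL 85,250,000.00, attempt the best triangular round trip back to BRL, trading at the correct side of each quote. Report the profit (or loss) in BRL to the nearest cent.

Best loop BRL → HKD → USD → BRL:
BRL 85,250,000.00 × 1.3483 (sell BRL at bid) = HKD 114,942,575.00
HKD 114,942,575.00 ÷ 7.8329 (buy USD at ask) = USD 14,674,331.98
USD 14,674,331.98 ÷ 0.16843 (buy BRL at ask) = BRL 87,124,217.68

Net profit: BRL 1,874,217.68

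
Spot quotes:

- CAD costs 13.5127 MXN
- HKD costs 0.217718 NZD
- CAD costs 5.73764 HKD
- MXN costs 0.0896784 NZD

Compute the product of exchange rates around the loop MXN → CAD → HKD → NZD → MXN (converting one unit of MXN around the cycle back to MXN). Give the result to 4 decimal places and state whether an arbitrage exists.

1.0309 (arbitrage exists)

Around MXN → CAD → HKD → NZD → MXN: 1 ÷ 13.5127 × 5.73764 × 0.217718 ÷ 0.0896784 = 1.030855
Product > 1; profitable direction is MXN → CAD → HKD → NZD → MXN.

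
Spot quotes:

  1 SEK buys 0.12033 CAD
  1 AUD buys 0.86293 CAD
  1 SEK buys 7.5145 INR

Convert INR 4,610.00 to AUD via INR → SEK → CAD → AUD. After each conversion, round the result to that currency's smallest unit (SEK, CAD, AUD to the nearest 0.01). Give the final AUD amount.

AUD 85.55

INR 4,610.00 ÷ 7.5145 = SEK 613.48
SEK 613.48 × 0.12033 = CAD 73.82
CAD 73.82 ÷ 0.86293 = AUD 85.55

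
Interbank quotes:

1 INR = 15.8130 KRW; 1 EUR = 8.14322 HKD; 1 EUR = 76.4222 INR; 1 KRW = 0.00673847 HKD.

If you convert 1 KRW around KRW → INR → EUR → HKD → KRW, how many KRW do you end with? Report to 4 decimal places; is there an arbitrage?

1.0000 (no arbitrage)

Around KRW → INR → EUR → HKD → KRW: 1 ÷ 15.8130 ÷ 76.4222 × 8.14322 ÷ 0.00673847 = 1.000002
Product ≈ 1 (deviation 0.000%, within rounding noise).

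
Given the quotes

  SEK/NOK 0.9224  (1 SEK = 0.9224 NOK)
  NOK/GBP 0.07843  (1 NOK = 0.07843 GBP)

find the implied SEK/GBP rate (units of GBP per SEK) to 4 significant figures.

1 SEK × 0.9224 = 0.9224 NOK
0.9224 NOK × 0.07843 = 0.0723438 GBP

SEK/GBP = 0.07234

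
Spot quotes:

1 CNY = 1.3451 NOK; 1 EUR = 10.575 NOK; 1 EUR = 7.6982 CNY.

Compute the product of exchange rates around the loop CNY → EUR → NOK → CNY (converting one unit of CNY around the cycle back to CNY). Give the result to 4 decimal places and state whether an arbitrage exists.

Around CNY → EUR → NOK → CNY: 1 ÷ 7.6982 × 10.575 ÷ 1.3451 = 1.021261
Product > 1; profitable direction is CNY → EUR → NOK → CNY.

1.0213 (arbitrage exists)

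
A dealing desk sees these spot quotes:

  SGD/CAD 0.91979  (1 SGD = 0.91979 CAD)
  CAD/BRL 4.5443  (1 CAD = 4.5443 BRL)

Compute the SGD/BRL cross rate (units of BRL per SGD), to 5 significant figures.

1 SGD × 0.91979 = 0.91979 CAD
0.91979 CAD × 4.5443 = 4.1798 BRL

SGD/BRL = 4.1798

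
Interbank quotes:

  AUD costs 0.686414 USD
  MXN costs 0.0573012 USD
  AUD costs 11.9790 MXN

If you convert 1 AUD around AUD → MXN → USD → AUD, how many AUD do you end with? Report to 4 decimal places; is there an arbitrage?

Around AUD → MXN → USD → AUD: 1 × 11.9790 × 0.0573012 ÷ 0.686414 = 0.999996
Product ≈ 1 (deviation 0.000%, within rounding noise).

1.0000 (no arbitrage)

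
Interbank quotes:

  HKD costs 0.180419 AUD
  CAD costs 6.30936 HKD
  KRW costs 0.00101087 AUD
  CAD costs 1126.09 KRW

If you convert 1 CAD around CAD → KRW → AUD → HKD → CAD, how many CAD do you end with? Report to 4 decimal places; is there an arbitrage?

1.0000 (no arbitrage)

Around CAD → KRW → AUD → HKD → CAD: 1 × 1126.09 × 0.00101087 ÷ 0.180419 ÷ 6.30936 = 1.000002
Product ≈ 1 (deviation 0.000%, within rounding noise).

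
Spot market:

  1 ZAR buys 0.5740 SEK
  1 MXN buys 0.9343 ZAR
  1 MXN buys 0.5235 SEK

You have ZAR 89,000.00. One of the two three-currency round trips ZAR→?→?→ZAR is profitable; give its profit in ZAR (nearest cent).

Profitable loop is ZAR → SEK → MXN → ZAR:
ZAR 89,000.00 × 0.5740 = SEK 51,086.00
SEK 51,086.00 ÷ 0.5235 = MXN 97,585.48
MXN 97,585.48 × 0.9343 = ZAR 91,174.12
Profit = ZAR 91,174.12 − ZAR 89,000.00

Profit: ZAR 2,174.12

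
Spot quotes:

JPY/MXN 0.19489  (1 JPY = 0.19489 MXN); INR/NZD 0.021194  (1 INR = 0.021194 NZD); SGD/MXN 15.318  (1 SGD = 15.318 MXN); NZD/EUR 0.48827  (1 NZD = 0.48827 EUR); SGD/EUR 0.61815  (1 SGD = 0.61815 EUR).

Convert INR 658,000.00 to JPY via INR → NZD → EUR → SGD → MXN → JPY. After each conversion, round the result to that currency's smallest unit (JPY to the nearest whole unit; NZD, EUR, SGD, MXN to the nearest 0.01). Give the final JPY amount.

JPY 865,799

INR 658,000.00 × 0.021194 = NZD 13,945.65
NZD 13,945.65 × 0.48827 = EUR 6,809.24
EUR 6,809.24 ÷ 0.61815 = SGD 11,015.51
SGD 11,015.51 × 15.318 = MXN 168,735.58
MXN 168,735.58 ÷ 0.19489 = JPY 865,799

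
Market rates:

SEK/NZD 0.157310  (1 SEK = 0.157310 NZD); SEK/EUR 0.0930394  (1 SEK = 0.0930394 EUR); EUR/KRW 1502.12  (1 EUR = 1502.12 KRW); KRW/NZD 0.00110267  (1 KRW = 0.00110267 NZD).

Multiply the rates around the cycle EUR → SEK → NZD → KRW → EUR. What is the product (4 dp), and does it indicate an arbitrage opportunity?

1.0208 (arbitrage exists)

Around EUR → SEK → NZD → KRW → EUR: 1 ÷ 0.0930394 × 0.157310 ÷ 0.00110267 ÷ 1502.12 = 1.020797
Product > 1; profitable direction is EUR → SEK → NZD → KRW → EUR.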